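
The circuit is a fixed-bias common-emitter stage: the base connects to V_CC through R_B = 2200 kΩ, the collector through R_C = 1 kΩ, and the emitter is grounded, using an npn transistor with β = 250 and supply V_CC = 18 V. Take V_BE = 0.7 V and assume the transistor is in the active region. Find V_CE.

Base loop: V_CC = I_B·R_B + V_BE, so I_B = (18 − 0.7)/2200 kΩ = 0.00786 mA.
In the active region I_C = β·I_B = 250 × 0.00786 = 1.97 mA.
Collector loop: V_CE = V_CC − I_C·R_C = 18 − 1.97×1 = 16 V.
Since V_CE = 16 V > V_CE(sat) ≈ 0.2 V, the transistor is in the active region as assumed.

V_CE ≈ 16 V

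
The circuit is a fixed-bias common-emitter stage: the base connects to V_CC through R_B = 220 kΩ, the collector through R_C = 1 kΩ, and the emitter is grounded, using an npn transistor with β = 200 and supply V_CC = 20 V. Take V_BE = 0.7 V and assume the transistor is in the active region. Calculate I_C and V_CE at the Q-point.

Base loop: V_CC = I_B·R_B + V_BE, so I_B = (20 − 0.7)/220 kΩ = 0.0877 mA.
In the active region I_C = β·I_B = 200 × 0.0877 = 17.5 mA.
Collector loop: V_CE = V_CC − I_C·R_C = 20 − 17.5×1 = 2.45 V.
Since V_CE = 2.45 V > V_CE(sat) ≈ 0.2 V, the transistor is in the active region as assumed.

I_C ≈ 18 mA, V_CE ≈ 2.5 V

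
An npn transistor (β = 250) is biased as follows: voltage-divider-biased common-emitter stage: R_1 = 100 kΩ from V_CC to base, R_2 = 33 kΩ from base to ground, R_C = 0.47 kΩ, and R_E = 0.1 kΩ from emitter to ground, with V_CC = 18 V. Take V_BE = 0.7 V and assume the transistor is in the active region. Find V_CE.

Thevenize the base divider: V_Th = V_CC·R_2/(R_1+R_2) = 18×33/133 = 4.47 V, R_Th = R_1‖R_2 = 24.8 kΩ.
Base-emitter loop: V_Th = I_B·R_Th + V_BE + (β+1)I_B·R_E, so I_B = (4.47 − 0.7) / (24.8 + 251×0.1) = 0.0755 mA.
I_C = β·I_B = 250×0.0755 = 18.9 mA, and I_E = (β+1)I_B = 18.9 mA.
V_CE = V_CC − I_C·R_C − I_E·R_E = 18 − 18.9×0.47 − 18.9×0.1 = 7.24 V.
V_CE = 7.24 V > 0.2 V confirms active-region operation.

V_CE ≈ 7.2 V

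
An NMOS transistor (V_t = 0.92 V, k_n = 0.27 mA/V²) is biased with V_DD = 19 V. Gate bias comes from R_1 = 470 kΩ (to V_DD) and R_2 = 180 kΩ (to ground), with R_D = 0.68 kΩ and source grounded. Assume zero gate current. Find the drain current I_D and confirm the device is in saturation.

V_G = V_DD·R_2/(R_1+R_2) = 19×180/650 = 5.26 V. With the source grounded, V_GS = V_G = 5.26 V.
Assume saturation: I_D = (k_n/2)(V_GS − V_t)² = (0.27/2)×(5.26 − 0.92)² = 0.135×4.34² = 2.54 mA.
V_DS = V_DD − I_D·R_D = 19 − 2.54×0.68 = 17.3 V.
Saturation requires V_DS ≥ V_GS − V_t = 4.34 V; 17.3 ≥ 4.34 ✓.

I_D ≈ 2.5 mA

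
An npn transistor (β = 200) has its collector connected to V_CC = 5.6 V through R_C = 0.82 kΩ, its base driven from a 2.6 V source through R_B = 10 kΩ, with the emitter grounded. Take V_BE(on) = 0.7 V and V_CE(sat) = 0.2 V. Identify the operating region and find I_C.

Assume active: I_B = (2.6 − 0.7)/10 = 0.19 mA, giving I_C = β·I_B = 38 mA.
But then V_CE = 5.6 − 38×0.82 = -25.6 V < V_CE(sat) = 0.2 V — impossible in the active region.
So the transistor is saturated. With V_CE = 0.2 V, I_C = (V_CC − 0.2)/R_C = 5.4/0.82 = 6.59 mA.
Check: β·I_B = 38 mA > I_C = 6.59 mA, confirming saturation.

saturation; I_C ≈ 6.6 mA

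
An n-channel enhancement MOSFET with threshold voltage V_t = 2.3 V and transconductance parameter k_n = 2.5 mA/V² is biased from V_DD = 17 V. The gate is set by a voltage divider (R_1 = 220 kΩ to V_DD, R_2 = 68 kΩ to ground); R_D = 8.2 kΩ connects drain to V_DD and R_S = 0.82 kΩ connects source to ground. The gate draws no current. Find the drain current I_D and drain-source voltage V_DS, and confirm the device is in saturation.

V_G = V_DD·R_2/(R_1+R_2) = 17×68/288 = 4.01 V.
Assume saturation: I_D = (k_n/2)(V_GS − V_t)² with V_GS = V_G − I_D·R_S = 4.01 − 0.82·I_D.
Substituting gives 0.84·I_D² − 4.51·I_D + 3.67 = 0, with roots I_D = 1 or 4.37 mA.
The root I_D = 4.37 mA gives V_GS = 0.43 V ≤ V_t, so take I_D = 1 mA.
Then V_GS = 3.19 V and V_DS = V_DD − I_D(R_D+R_S) = 17 − 1×9.02 = 7.98 V.
Saturation requires V_DS ≥ V_GS − V_t = 0.894 V; 7.98 ≥ 0.894 ✓.

I_D ≈ 1 mA, V_DS ≈ 8 V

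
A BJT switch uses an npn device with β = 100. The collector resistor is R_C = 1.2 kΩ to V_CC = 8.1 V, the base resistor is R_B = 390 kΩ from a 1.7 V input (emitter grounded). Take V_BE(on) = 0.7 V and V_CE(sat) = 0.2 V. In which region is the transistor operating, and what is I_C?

Assume active. Base-emitter loop: I_B = (V_BB − V_BE)/R_B = (1.7 − 0.7)/390 = 0.00256 mA.
I_C = β·I_B = 100×0.00256 = 0.256 mA.
V_CE = V_CC − I_C·R_C = 8.1 − 0.256×1.2 = 7.79 V > V_CE(sat), so the active-region assumption holds.

active; I_C ≈ 0.26 mA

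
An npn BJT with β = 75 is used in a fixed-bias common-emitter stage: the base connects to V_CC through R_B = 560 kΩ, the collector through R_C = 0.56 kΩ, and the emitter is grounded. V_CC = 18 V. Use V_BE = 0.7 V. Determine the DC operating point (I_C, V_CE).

I_C ≈ 2.3 mA, V_CE ≈ 17 V

Base loop: V_CC = I_B·R_B + V_BE, so I_B = (18 − 0.7)/560 kΩ = 0.0309 mA.
In the active region I_C = β·I_B = 75 × 0.0309 = 2.32 mA.
Collector loop: V_CE = V_CC − I_C·R_C = 18 − 2.32×0.56 = 16.7 V.
Since V_CE = 16.7 V > V_CE(sat) ≈ 0.2 V, the transistor is in the active region as assumed.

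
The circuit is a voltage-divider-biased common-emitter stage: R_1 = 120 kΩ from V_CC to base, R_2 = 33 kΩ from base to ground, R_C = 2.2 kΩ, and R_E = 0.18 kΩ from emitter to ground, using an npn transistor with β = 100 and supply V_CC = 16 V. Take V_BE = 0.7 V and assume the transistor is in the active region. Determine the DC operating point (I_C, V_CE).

Thevenize the base divider: V_Th = V_CC·R_2/(R_1+R_2) = 16×33/153 = 3.45 V, R_Th = R_1‖R_2 = 25.9 kΩ.
Base-emitter loop: V_Th = I_B·R_Th + V_BE + (β+1)I_B·R_E, so I_B = (3.45 − 0.7) / (25.9 + 101×0.18) = 0.0624 mA.
I_C = β·I_B = 100×0.0624 = 6.24 mA, and I_E = (β+1)I_B = 6.31 mA.
V_CE = V_CC − I_C·R_C − I_E·R_E = 16 − 6.24×2.2 − 6.31×0.18 = 1.13 V.
V_CE = 1.13 V > 0.2 V confirms active-region operation.

I_C ≈ 6.2 mA, V_CE ≈ 1.1 V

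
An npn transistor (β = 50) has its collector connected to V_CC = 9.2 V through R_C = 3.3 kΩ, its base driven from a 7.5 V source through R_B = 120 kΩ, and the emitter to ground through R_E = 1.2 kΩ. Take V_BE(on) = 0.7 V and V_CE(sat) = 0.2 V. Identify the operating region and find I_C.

active; I_C ≈ 1.9 mA

Assume active. Base-emitter loop: I_B = (V_BB − V_BE)/(R_B + (β+1)R_E) = (7.5 − 0.7)/(120 + 51×1.2) = 0.0375 mA.
I_C = β·I_B = 50×0.0375 = 1.88 mA.
V_CE = V_CC − I_C·R_C − I_E·R_E = 9.2 − 1.88×3.3 − 1.91×1.2 = 0.711 V > V_CE(sat), so the active-region assumption holds.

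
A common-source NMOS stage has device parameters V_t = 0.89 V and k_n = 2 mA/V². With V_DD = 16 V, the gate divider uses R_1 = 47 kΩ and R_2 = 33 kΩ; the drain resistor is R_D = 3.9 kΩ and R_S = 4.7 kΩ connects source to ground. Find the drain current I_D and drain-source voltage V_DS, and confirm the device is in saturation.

V_G = V_DD·R_2/(R_1+R_2) = 16×33/80 = 6.6 V.
Assume saturation: I_D = (k_n/2)(V_GS − V_t)² with V_GS = V_G − I_D·R_S = 6.6 − 4.7·I_D.
Substituting gives 22.1·I_D² − 54.7·I_D + 32.6 = 0, with roots I_D = 1 or 1.47 mA.
The root I_D = 1.47 mA gives V_GS = -0.324 V ≤ V_t, so take I_D = 1 mA.
Then V_GS = 1.89 V and V_DS = V_DD − I_D(R_D+R_S) = 16 − 1×8.6 = 7.38 V.
Saturation requires V_DS ≥ V_GS − V_t = 1 V; 7.38 ≥ 1 ✓.

I_D ≈ 1 mA, V_DS ≈ 7.4 V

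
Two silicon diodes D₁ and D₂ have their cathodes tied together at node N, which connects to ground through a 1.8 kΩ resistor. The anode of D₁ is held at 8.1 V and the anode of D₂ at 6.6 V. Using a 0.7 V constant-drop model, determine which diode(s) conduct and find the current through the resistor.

Only D₁ conducts; I_R ≈ 4.1 mA

Assume both conduct. Then node N would need to be at both 8.1−0.7 = 7.4 V and 6.6−0.7 = 5.9 V, which is impossible.
Assume only D₁ conducts: V_N = 8.1 − 0.7 = 7.4 V, so I_R = 7.4/1.8 = 4.11 mA.
Check D₂: its anode-to-cathode voltage is 6.6 − 7.4 = -0.8 V < 0.7 V, so it is off. The assumption is consistent.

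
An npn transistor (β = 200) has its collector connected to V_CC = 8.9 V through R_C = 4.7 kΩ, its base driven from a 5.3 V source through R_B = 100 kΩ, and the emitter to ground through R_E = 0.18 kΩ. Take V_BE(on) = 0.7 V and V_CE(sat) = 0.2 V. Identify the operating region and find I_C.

saturation; I_C ≈ 1.8 mA

Assume active: I_B = (5.3 − 0.7)/(100 + 201×0.18) = 0.0338 mA, I_C = β·I_B = 6.76 mA.
Then V_CE = 8.9 − 6.76×4.7 − 6.79×0.18 = -24.1 V < 0.2 V — the active assumption fails.
Re-solve with V_CE = 0.2 V. KCL at the emitter: V_E/R_E = (V_BB−0.7−V_E)/R_B + (V_CC−0.2−V_E)/R_C, giving V_E = 0.328 V.
I_C = (V_CC − 0.2 − V_E)/R_C = (8.7 − 0.328)/4.7 = 1.78 mA.
Check: I_B = (4.6 − 0.328)/100 = 0.0427 mA, and β·I_B = 8.54 mA > I_C, confirming saturation.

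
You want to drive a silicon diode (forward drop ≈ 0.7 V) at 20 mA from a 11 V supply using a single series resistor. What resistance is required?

The resistor drops V_S − V_D = 11 − 0.7 = 10.3 V at 20 mA.
R = 10.3 V / 20 mA = 0.515 kΩ.

R ≈ 0.52 kΩ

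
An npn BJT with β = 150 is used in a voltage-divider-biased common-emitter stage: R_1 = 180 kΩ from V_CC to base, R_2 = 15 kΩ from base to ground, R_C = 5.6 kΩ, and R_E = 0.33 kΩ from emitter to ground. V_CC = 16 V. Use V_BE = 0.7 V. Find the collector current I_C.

Thevenize the base divider: V_Th = V_CC·R_2/(R_1+R_2) = 16×15/195 = 1.23 V, R_Th = R_1‖R_2 = 13.8 kΩ.
Base-emitter loop: V_Th = I_B·R_Th + V_BE + (β+1)I_B·R_E, so I_B = (1.23 − 0.7) / (13.8 + 151×0.33) = 0.00834 mA.
I_C = β·I_B = 150×0.00834 = 1.25 mA, and I_E = (β+1)I_B = 1.26 mA.
V_CE = V_CC − I_C·R_C − I_E·R_E = 16 − 1.25×5.6 − 1.26×0.33 = 8.58 V.
V_CE = 8.58 V > 0.2 V confirms active-region operation.

I_C ≈ 1.3 mA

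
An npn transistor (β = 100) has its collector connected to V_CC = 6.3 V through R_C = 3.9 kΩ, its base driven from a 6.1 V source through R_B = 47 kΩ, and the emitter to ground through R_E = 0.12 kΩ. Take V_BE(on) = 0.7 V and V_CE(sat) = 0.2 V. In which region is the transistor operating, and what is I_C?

Assume active: I_B = (6.1 − 0.7)/(47 + 101×0.12) = 0.0913 mA, I_C = β·I_B = 9.13 mA.
Then V_CE = 6.3 − 9.13×3.9 − 9.23×0.12 = -30.4 V < 0.2 V — the active assumption fails.
Re-solve with V_CE = 0.2 V. KCL at the emitter: V_E/R_E = (V_BB−0.7−V_E)/R_B + (V_CC−0.2−V_E)/R_C, giving V_E = 0.195 V.
I_C = (V_CC − 0.2 − V_E)/R_C = (6.1 − 0.195)/3.9 = 1.51 mA.
Check: I_B = (5.4 − 0.195)/47 = 0.111 mA, and β·I_B = 11.1 mA > I_C, confirming saturation.

saturation; I_C ≈ 1.5 mA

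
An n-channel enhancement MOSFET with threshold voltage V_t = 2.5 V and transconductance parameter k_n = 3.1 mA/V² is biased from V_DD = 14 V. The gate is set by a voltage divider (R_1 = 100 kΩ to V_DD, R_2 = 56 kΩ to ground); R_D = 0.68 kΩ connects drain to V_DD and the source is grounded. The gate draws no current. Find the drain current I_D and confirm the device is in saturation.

I_D ≈ 9.9 mA

V_G = V_DD·R_2/(R_1+R_2) = 14×56/156 = 5.03 V. With the source grounded, V_GS = V_G = 5.03 V.
Assume saturation: I_D = (k_n/2)(V_GS − V_t)² = (3.1/2)×(5.03 − 2.5)² = 1.55×2.53² = 9.89 mA.
V_DS = V_DD − I_D·R_D = 14 − 9.89×0.68 = 7.28 V.
Saturation requires V_DS ≥ V_GS − V_t = 2.53 V; 7.28 ≥ 2.53 ✓.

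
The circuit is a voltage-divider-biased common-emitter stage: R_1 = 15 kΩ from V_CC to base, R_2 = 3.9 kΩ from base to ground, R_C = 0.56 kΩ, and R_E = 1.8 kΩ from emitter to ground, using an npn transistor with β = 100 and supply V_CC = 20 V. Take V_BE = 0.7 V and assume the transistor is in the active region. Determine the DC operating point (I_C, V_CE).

Thevenize the base divider: V_Th = V_CC·R_2/(R_1+R_2) = 20×3.9/18.9 = 4.13 V, R_Th = R_1‖R_2 = 3.1 kΩ.
Base-emitter loop: V_Th = I_B·R_Th + V_BE + (β+1)I_B·R_E, so I_B = (4.13 − 0.7) / (3.1 + 101×1.8) = 0.0185 mA.
I_C = β·I_B = 100×0.0185 = 1.85 mA, and I_E = (β+1)I_B = 1.87 mA.
V_CE = V_CC − I_C·R_C − I_E·R_E = 20 − 1.85×0.56 − 1.87×1.8 = 15.6 V.
V_CE = 15.6 V > 0.2 V confirms active-region operation.

I_C ≈ 1.9 mA, V_CE ≈ 16 V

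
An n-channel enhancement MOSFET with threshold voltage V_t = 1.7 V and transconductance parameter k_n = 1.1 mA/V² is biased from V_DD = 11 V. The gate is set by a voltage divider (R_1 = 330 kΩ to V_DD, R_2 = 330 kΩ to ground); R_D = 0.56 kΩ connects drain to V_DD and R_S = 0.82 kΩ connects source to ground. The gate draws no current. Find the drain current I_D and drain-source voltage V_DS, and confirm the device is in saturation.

V_G = V_DD·R_2/(R_1+R_2) = 11×330/660 = 5.5 V.
Assume saturation: I_D = (k_n/2)(V_GS − V_t)² with V_GS = V_G − I_D·R_S = 5.5 − 0.82·I_D.
Substituting gives 0.37·I_D² − 4.43·I_D + 7.94 = 0, with roots I_D = 2.2 or 9.78 mA.
The root I_D = 9.78 mA gives V_GS = -2.52 V ≤ V_t, so take I_D = 2.2 mA.
Then V_GS = 3.7 V and V_DS = V_DD − I_D(R_D+R_S) = 11 − 2.2×1.38 = 7.97 V.
Saturation requires V_DS ≥ V_GS − V_t = 2 V; 7.97 ≥ 2 ✓.

I_D ≈ 2.2 mA, V_DS ≈ 8 V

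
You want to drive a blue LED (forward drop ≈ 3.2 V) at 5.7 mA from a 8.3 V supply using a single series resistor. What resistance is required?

R ≈ 0.89 kΩ

The resistor drops V_S − V_D = 8.3 − 3.2 = 5.1 V at 5.7 mA.
R = 5.1 V / 5.7 mA = 0.895 kΩ.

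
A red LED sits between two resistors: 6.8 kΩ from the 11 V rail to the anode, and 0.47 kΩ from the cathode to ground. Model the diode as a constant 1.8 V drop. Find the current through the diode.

The two resistors are in series with the diode, so KVL gives 11 = I·6.8 + 1.8 + I·0.47.
I = (11 − 1.8) / (6.8 + 0.47) kΩ = 9.2 / 7.27 = 1.27 mA.

I ≈ 1.3 mA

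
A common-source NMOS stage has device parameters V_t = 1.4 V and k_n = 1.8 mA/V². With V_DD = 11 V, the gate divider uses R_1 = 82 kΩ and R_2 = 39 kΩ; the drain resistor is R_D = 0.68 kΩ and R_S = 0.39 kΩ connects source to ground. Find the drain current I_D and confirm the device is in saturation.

I_D ≈ 1.8 mA

V_G = V_DD·R_2/(R_1+R_2) = 11×39/121 = 3.55 V.
Assume saturation: I_D = (k_n/2)(V_GS − V_t)² with V_GS = V_G − I_D·R_S = 3.55 − 0.39·I_D.
Substituting gives 0.137·I_D² − 2.51·I_D + 4.14 = 0, with roots I_D = 1.84 or 16.5 mA.
The root I_D = 16.5 mA gives V_GS = -2.88 V ≤ V_t, so take I_D = 1.84 mA.
Then V_GS = 2.83 V and V_DS = V_DD − I_D(R_D+R_S) = 11 − 1.84×1.07 = 9.03 V.
Saturation requires V_DS ≥ V_GS − V_t = 1.43 V; 9.03 ≥ 1.43 ✓.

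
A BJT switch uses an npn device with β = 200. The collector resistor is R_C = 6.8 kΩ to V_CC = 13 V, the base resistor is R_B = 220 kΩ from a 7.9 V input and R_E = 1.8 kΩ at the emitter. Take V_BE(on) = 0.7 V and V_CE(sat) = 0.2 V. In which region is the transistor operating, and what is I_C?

saturation; I_C ≈ 1.5 mA

Assume active: I_B = (7.9 − 0.7)/(220 + 201×1.8) = 0.0124 mA, I_C = β·I_B = 2.48 mA.
Then V_CE = 13 − 2.48×6.8 − 2.49×1.8 = -8.31 V < 0.2 V — the active assumption fails.
Re-solve with V_CE = 0.2 V. KCL at the emitter: V_E/R_E = (V_BB−0.7−V_E)/R_B + (V_CC−0.2−V_E)/R_C, giving V_E = 2.71 V.
I_C = (V_CC − 0.2 − V_E)/R_C = (12.8 − 2.71)/6.8 = 1.48 mA.
Check: I_B = (7.2 − 2.71)/220 = 0.0204 mA, and β·I_B = 4.08 mA > I_C, confirming saturation.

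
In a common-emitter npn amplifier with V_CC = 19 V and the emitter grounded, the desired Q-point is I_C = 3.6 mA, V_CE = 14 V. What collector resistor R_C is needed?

R_C ≈ 1.4 kΩ

Collector loop: V_CC = I_C·R_C + V_CE.
R_C = (V_CC − V_CE)/I_C = (19 − 14)/3.6 = 1.39 kΩ.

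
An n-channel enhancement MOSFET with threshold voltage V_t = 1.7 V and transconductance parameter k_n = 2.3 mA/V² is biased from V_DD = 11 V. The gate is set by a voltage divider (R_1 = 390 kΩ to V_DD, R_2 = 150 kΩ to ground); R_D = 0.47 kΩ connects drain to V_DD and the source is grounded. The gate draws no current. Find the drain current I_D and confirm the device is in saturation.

V_G = V_DD·R_2/(R_1+R_2) = 11×150/540 = 3.06 V. With the source grounded, V_GS = V_G = 3.06 V.
Assume saturation: I_D = (k_n/2)(V_GS − V_t)² = (2.3/2)×(3.06 − 1.7)² = 1.15×1.36² = 2.11 mA.
V_DS = V_DD − I_D·R_D = 11 − 2.11×0.47 = 10 V.
Saturation requires V_DS ≥ V_GS − V_t = 1.36 V; 10 ≥ 1.36 ✓.

I_D ≈ 2.1 mA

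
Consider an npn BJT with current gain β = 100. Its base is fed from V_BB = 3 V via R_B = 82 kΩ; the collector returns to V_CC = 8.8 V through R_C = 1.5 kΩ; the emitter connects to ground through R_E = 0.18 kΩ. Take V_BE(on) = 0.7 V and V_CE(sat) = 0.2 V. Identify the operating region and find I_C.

active; I_C ≈ 2.3 mA

Assume active. Base-emitter loop: I_B = (V_BB − V_BE)/(R_B + (β+1)R_E) = (3 − 0.7)/(82 + 101×0.18) = 0.023 mA.
I_C = β·I_B = 100×0.023 = 2.3 mA.
V_CE = V_CC − I_C·R_C − I_E·R_E = 8.8 − 2.3×1.5 − 2.32×0.18 = 4.94 V > V_CE(sat), so the active-region assumption holds.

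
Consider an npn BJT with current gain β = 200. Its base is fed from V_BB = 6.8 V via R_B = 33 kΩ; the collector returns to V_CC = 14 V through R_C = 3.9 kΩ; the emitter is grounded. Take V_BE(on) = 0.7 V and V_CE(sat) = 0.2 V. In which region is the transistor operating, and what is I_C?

Assume active: I_B = (6.8 − 0.7)/33 = 0.185 mA, giving I_C = β·I_B = 37 mA.
But then V_CE = 14 − 37×3.9 = -130 V < V_CE(sat) = 0.2 V — impossible in the active region.
So the transistor is saturated. With V_CE = 0.2 V, I_C = (V_CC − 0.2)/R_C = 13.8/3.9 = 3.54 mA.
Check: β·I_B = 37 mA > I_C = 3.54 mA, confirming saturation.

saturation; I_C ≈ 3.5 mA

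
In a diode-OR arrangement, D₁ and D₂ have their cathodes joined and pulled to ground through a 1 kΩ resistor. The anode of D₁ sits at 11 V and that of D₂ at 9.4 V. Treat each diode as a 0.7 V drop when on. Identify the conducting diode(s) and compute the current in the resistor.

Only D₁ conducts; I_R ≈ 10 mA

Assume both conduct. Then node N would need to be at both 11−0.7 = 10.3 V and 9.4−0.7 = 8.7 V, which is impossible.
Assume only D₁ conducts: V_N = 11 − 0.7 = 10.3 V, so I_R = 10.3/1 = 10.3 mA.
Check D₂: its anode-to-cathode voltage is 9.4 − 10.3 = -0.9 V < 0.7 V, so it is off. The assumption is consistent.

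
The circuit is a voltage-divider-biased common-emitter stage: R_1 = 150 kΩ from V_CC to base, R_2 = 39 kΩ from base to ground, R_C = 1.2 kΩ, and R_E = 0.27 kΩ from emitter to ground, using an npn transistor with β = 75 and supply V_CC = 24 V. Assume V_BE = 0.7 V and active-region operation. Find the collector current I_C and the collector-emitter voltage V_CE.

Thevenize the base divider: V_Th = V_CC·R_2/(R_1+R_2) = 24×39/189 = 4.95 V, R_Th = R_1‖R_2 = 31 kΩ.
Base-emitter loop: V_Th = I_B·R_Th + V_BE + (β+1)I_B·R_E, so I_B = (4.95 − 0.7) / (31 + 76×0.27) = 0.0826 mA.
I_C = β·I_B = 75×0.0826 = 6.2 mA, and I_E = (β+1)I_B = 6.28 mA.
V_CE = V_CC − I_C·R_C − I_E·R_E = 24 − 6.2×1.2 − 6.28×0.27 = 14.9 V.
V_CE = 14.9 V > 0.2 V confirms active-region operation.

I_C ≈ 6.2 mA, V_CE ≈ 15 V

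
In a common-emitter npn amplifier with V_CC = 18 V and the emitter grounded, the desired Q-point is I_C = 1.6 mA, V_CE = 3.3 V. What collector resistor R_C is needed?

Collector loop: V_CC = I_C·R_C + V_CE.
R_C = (V_CC − V_CE)/I_C = (18 − 3.3)/1.6 = 9.19 kΩ.

R_C ≈ 9.2 kΩ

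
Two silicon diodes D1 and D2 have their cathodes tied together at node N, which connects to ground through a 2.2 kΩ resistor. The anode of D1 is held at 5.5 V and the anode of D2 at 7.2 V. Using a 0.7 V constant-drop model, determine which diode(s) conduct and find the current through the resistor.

Only D2 conducts; I_R ≈ 3 mA

Assume both conduct. Then node N would need to be at both 5.5−0.7 = 4.8 V and 7.2−0.7 = 6.5 V, which is impossible.
Assume only D2 conducts: V_N = 7.2 − 0.7 = 6.5 V, so I_R = 6.5/2.2 = 2.95 mA.
Check D1: its anode-to-cathode voltage is 5.5 − 6.5 = -1 V < 0.7 V, so it is off. The assumption is consistent.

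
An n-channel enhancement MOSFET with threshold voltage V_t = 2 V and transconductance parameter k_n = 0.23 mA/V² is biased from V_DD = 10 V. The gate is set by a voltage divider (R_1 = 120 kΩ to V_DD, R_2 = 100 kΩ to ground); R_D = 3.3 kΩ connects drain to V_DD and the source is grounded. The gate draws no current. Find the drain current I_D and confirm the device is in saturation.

I_D ≈ 0.75 mA

V_G = V_DD·R_2/(R_1+R_2) = 10×100/220 = 4.55 V. With the source grounded, V_GS = V_G = 4.55 V.
Assume saturation: I_D = (k_n/2)(V_GS − V_t)² = (0.23/2)×(4.55 − 2)² = 0.115×2.55² = 0.745 mA.
V_DS = V_DD − I_D·R_D = 10 − 0.745×3.3 = 7.54 V.
Saturation requires V_DS ≥ V_GS − V_t = 2.55 V; 7.54 ≥ 2.55 ✓.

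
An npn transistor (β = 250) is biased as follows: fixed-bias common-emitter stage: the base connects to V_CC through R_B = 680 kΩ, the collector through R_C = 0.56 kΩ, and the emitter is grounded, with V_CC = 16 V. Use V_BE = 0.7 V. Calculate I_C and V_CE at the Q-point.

Base loop: V_CC = I_B·R_B + V_BE, so I_B = (16 − 0.7)/680 kΩ = 0.0225 mA.
In the active region I_C = β·I_B = 250 × 0.0225 = 5.63 mA.
Collector loop: V_CE = V_CC − I_C·R_C = 16 − 5.63×0.56 = 12.8 V.
Since V_CE = 12.8 V > V_CE(sat) ≈ 0.2 V, the transistor is in the active region as assumed.

I_C ≈ 5.6 mA, V_CE ≈ 13 V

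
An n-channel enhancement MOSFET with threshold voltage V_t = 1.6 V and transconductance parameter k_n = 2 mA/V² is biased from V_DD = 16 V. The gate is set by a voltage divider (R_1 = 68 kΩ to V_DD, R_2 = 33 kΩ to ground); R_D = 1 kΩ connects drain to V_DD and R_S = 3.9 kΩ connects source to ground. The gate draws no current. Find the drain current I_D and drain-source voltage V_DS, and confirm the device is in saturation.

I_D ≈ 0.71 mA, V_DS ≈ 13 V

V_G = V_DD·R_2/(R_1+R_2) = 16×33/101 = 5.23 V.
Assume saturation: I_D = (k_n/2)(V_GS − V_t)² with V_GS = V_G − I_D·R_S = 5.23 − 3.9·I_D.
Substituting gives 15.2·I_D² − 29.3·I_D + 13.2 = 0, with roots I_D = 0.714 or 1.21 mA.
The root I_D = 1.21 mA gives V_GS = 0.499 V ≤ V_t, so take I_D = 0.714 mA.
Then V_GS = 2.44 V and V_DS = V_DD − I_D(R_D+R_S) = 16 − 0.714×4.9 = 12.5 V.
Saturation requires V_DS ≥ V_GS − V_t = 0.845 V; 12.5 ≥ 0.845 ✓.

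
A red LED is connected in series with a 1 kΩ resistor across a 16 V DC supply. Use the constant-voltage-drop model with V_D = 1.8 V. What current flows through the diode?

KVL around the loop: 16 = V_D + I·R = 1.8 + I × 1 kΩ.
So I = (16 − 1.8) / 1 kΩ = 14.2 / 1 = 14.2 mA.

I ≈ 14 mA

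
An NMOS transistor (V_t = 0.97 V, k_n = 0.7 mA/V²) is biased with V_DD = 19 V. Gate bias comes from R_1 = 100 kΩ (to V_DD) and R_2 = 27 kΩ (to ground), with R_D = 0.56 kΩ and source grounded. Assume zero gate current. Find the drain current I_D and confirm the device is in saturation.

V_G = V_DD·R_2/(R_1+R_2) = 19×27/127 = 4.04 V. With the source grounded, V_GS = V_G = 4.04 V.
Assume saturation: I_D = (k_n/2)(V_GS − V_t)² = (0.7/2)×(4.04 − 0.97)² = 0.35×3.07² = 3.3 mA.
V_DS = V_DD − I_D·R_D = 19 − 3.3×0.56 = 17.2 V.
Saturation requires V_DS ≥ V_GS − V_t = 3.07 V; 17.2 ≥ 3.07 ✓.

I_D ≈ 3.3 mA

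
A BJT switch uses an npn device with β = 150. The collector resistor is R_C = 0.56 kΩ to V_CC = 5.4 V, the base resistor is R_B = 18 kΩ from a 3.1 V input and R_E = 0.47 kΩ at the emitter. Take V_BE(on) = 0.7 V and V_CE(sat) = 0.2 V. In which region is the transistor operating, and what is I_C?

active; I_C ≈ 4 mA

Assume active. Base-emitter loop: I_B = (V_BB − V_BE)/(R_B + (β+1)R_E) = (3.1 − 0.7)/(18 + 151×0.47) = 0.027 mA.
I_C = β·I_B = 150×0.027 = 4.05 mA.
V_CE = V_CC − I_C·R_C − I_E·R_E = 5.4 − 4.05×0.56 − 4.07×0.47 = 1.22 V > V_CE(sat), so the active-region assumption holds.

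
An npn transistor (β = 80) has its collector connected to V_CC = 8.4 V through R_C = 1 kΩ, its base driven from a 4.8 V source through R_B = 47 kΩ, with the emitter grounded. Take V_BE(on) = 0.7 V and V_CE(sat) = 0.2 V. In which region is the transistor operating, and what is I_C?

active; I_C ≈ 7 mA

Assume active. Base-emitter loop: I_B = (V_BB − V_BE)/R_B = (4.8 − 0.7)/47 = 0.0872 mA.
I_C = β·I_B = 80×0.0872 = 6.98 mA.
V_CE = V_CC − I_C·R_C = 8.4 − 6.98×1 = 1.42 V > V_CE(sat), so the active-region assumption holds.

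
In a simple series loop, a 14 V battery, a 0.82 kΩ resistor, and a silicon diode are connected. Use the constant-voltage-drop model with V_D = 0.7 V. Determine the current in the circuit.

I ≈ 16 mA

KVL around the loop: 14 = V_D + I·R = 0.7 + I × 0.82 kΩ.
So I = (14 − 0.7) / 0.82 kΩ = 13.3 / 0.82 = 16.2 mA.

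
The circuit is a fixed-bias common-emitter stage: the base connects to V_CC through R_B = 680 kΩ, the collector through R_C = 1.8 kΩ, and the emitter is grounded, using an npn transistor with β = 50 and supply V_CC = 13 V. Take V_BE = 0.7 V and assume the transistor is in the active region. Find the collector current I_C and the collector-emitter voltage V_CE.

Base loop: V_CC = I_B·R_B + V_BE, so I_B = (13 − 0.7)/680 kΩ = 0.0181 mA.
In the active region I_C = β·I_B = 50 × 0.0181 = 0.904 mA.
Collector loop: V_CE = V_CC − I_C·R_C = 13 − 0.904×1.8 = 11.4 V.
Since V_CE = 11.4 V > V_CE(sat) ≈ 0.2 V, the transistor is in the active region as assumed.

I_C ≈ 0.9 mA, V_CE ≈ 11 V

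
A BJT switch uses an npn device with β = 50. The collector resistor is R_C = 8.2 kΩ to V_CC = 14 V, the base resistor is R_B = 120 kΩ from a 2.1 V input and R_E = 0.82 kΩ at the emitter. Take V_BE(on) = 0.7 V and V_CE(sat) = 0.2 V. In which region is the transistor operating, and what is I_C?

active; I_C ≈ 0.43 mA

Assume active. Base-emitter loop: I_B = (V_BB − V_BE)/(R_B + (β+1)R_E) = (2.1 − 0.7)/(120 + 51×0.82) = 0.00865 mA.
I_C = β·I_B = 50×0.00865 = 0.433 mA.
V_CE = V_CC − I_C·R_C − I_E·R_E = 14 − 0.433×8.2 − 0.441×0.82 = 10.1 V > V_CE(sat), so the active-region assumption holds.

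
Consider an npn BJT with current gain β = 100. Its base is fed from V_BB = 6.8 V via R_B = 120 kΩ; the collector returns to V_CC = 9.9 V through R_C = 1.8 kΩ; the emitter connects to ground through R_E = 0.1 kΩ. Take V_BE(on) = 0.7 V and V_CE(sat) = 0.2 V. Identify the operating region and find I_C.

Assume active. Base-emitter loop: I_B = (V_BB − V_BE)/(R_B + (β+1)R_E) = (6.8 − 0.7)/(120 + 101×0.1) = 0.0469 mA.
I_C = β·I_B = 100×0.0469 = 4.69 mA.
V_CE = V_CC − I_C·R_C − I_E·R_E = 9.9 − 4.69×1.8 − 4.74×0.1 = 0.987 V > V_CE(sat), so the active-region assumption holds.

active; I_C ≈ 4.7 mA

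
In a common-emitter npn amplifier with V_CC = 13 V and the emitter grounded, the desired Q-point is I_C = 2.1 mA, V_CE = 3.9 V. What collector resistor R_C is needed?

Collector loop: V_CC = I_C·R_C + V_CE.
R_C = (V_CC − V_CE)/I_C = (13 − 3.9)/2.1 = 4.33 kΩ.

R_C ≈ 4.3 kΩ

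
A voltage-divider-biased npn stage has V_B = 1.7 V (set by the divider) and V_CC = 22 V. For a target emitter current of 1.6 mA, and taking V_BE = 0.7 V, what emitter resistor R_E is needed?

R_E ≈ 0.62 kΩ

V_E = V_B − V_BE = 1.7 − 0.7 = 1 V.
R_E = V_E / I_E = 1 / 1.6 = 0.625 kΩ.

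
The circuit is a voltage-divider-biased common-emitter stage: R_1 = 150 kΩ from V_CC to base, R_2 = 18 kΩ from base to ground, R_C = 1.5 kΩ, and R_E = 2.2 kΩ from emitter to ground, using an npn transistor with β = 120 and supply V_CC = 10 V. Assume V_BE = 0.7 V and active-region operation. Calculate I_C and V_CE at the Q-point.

I_C ≈ 0.16 mA, V_CE ≈ 9.4 V

Thevenize the base divider: V_Th = V_CC·R_2/(R_1+R_2) = 10×18/168 = 1.07 V, R_Th = R_1‖R_2 = 16.1 kΩ.
Base-emitter loop: V_Th = I_B·R_Th + V_BE + (β+1)I_B·R_E, so I_B = (1.07 − 0.7) / (16.1 + 121×2.2) = 0.00132 mA.
I_C = β·I_B = 120×0.00132 = 0.158 mA, and I_E = (β+1)I_B = 0.159 mA.
V_CE = V_CC − I_C·R_C − I_E·R_E = 10 − 0.158×1.5 − 0.159×2.2 = 9.41 V.
V_CE = 9.41 V > 0.2 V confirms active-region operation.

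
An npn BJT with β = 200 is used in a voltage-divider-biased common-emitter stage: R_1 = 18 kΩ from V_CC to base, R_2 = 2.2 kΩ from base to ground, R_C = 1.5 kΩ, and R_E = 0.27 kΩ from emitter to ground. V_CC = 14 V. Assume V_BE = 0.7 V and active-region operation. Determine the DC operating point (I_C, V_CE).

Thevenize the base divider: V_Th = V_CC·R_2/(R_1+R_2) = 14×2.2/20.2 = 1.52 V, R_Th = R_1‖R_2 = 1.96 kΩ.
Base-emitter loop: V_Th = I_B·R_Th + V_BE + (β+1)I_B·R_E, so I_B = (1.52 − 0.7) / (1.96 + 201×0.27) = 0.0147 mA.
I_C = β·I_B = 200×0.0147 = 2.93 mA, and I_E = (β+1)I_B = 2.95 mA.
V_CE = V_CC − I_C·R_C − I_E·R_E = 14 − 2.93×1.5 − 2.95×0.27 = 8.8 V.
V_CE = 8.8 V > 0.2 V confirms active-region operation.

I_C ≈ 2.9 mA, V_CE ≈ 8.8 V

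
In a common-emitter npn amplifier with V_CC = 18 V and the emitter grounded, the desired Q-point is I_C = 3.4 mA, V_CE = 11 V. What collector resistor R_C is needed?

Collector loop: V_CC = I_C·R_C + V_CE.
R_C = (V_CC − V_CE)/I_C = (18 − 11)/3.4 = 2.06 kΩ.

R_C ≈ 2.1 kΩ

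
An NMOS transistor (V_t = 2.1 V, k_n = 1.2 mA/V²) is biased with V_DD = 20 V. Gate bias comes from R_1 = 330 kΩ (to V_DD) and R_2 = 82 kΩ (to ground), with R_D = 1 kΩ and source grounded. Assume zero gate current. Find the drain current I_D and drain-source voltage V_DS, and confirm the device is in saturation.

V_G = V_DD·R_2/(R_1+R_2) = 20×82/412 = 3.98 V. With the source grounded, V_GS = V_G = 3.98 V.
Assume saturation: I_D = (k_n/2)(V_GS − V_t)² = (1.2/2)×(3.98 − 2.1)² = 0.6×1.88² = 2.12 mA.
V_DS = V_DD − I_D·R_D = 20 − 2.12×1 = 17.9 V.
Saturation requires V_DS ≥ V_GS − V_t = 1.88 V; 17.9 ≥ 1.88 ✓.

I_D ≈ 2.1 mA, V_DS ≈ 18 V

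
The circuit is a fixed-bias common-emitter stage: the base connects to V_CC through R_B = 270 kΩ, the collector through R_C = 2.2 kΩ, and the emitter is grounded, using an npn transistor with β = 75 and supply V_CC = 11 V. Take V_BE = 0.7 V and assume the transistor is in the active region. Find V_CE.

Base loop: V_CC = I_B·R_B + V_BE, so I_B = (11 − 0.7)/270 kΩ = 0.0381 mA.
In the active region I_C = β·I_B = 75 × 0.0381 = 2.86 mA.
Collector loop: V_CE = V_CC − I_C·R_C = 11 − 2.86×2.2 = 4.71 V.
Since V_CE = 4.71 V > V_CE(sat) ≈ 0.2 V, the transistor is in the active region as assumed.

V_CE ≈ 4.7 V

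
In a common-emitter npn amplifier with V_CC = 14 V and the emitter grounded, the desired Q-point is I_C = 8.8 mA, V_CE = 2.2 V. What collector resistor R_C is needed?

R_C ≈ 1.3 kΩ

Collector loop: V_CC = I_C·R_C + V_CE.
R_C = (V_CC − V_CE)/I_C = (14 − 2.2)/8.8 = 1.34 kΩ.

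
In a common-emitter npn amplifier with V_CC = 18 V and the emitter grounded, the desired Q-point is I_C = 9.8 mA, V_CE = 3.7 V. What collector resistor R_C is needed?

R_C ≈ 1.5 kΩ

Collector loop: V_CC = I_C·R_C + V_CE.
R_C = (V_CC − V_CE)/I_C = (18 − 3.7)/9.8 = 1.46 kΩ.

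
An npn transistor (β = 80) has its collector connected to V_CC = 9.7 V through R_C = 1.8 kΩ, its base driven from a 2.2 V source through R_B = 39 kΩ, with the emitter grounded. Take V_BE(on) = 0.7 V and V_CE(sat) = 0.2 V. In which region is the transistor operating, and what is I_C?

active; I_C ≈ 3.1 mA

Assume active. Base-emitter loop: I_B = (V_BB − V_BE)/R_B = (2.2 − 0.7)/39 = 0.0385 mA.
I_C = β·I_B = 80×0.0385 = 3.08 mA.
V_CE = V_CC − I_C·R_C = 9.7 − 3.08×1.8 = 4.16 V > V_CE(sat), so the active-region assumption holds.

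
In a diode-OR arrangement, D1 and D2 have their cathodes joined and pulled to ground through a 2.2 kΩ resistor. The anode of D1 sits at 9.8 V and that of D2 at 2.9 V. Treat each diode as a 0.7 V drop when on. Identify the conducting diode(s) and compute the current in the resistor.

Assume both conduct. Then node N would need to be at both 9.8−0.7 = 9.1 V and 2.9−0.7 = 2.2 V, which is impossible.
Assume only D1 conducts: V_N = 9.8 − 0.7 = 9.1 V, so I_R = 9.1/2.2 = 4.14 mA.
Check D2: its anode-to-cathode voltage is 2.9 − 9.1 = -6.2 V < 0.7 V, so it is off. The assumption is consistent.

Only D1 conducts; I_R ≈ 4.1 mA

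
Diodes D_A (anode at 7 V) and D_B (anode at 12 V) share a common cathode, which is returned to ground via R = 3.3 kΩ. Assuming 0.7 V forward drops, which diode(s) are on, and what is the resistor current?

Assume both conduct. Then node N would need to be at both 7−0.7 = 6.3 V and 12−0.7 = 11.3 V, which is impossible.
Assume only D_B conducts: V_N = 12 − 0.7 = 11.3 V, so I_R = 11.3/3.3 = 3.42 mA.
Check D_A: its anode-to-cathode voltage is 7 − 11.3 = -4.3 V < 0.7 V, so it is off. The assumption is consistent.

Only D_B conducts; I_R ≈ 3.4 mA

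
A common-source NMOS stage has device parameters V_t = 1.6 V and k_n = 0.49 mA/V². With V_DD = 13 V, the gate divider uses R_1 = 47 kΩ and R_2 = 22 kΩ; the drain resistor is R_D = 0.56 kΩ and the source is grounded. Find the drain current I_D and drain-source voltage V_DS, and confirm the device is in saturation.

V_G = V_DD·R_2/(R_1+R_2) = 13×22/69 = 4.14 V. With the source grounded, V_GS = V_G = 4.14 V.
Assume saturation: I_D = (k_n/2)(V_GS − V_t)² = (0.49/2)×(4.14 − 1.6)² = 0.245×2.54² = 1.59 mA.
V_DS = V_DD − I_D·R_D = 13 − 1.59×0.56 = 12.1 V.
Saturation requires V_DS ≥ V_GS − V_t = 2.54 V; 12.1 ≥ 2.54 ✓.

I_D ≈ 1.6 mA, V_DS ≈ 12 V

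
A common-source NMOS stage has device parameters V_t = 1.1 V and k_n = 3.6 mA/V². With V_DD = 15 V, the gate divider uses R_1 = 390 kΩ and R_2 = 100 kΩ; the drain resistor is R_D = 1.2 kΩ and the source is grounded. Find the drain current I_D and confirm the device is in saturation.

V_G = V_DD·R_2/(R_1+R_2) = 15×100/490 = 3.06 V. With the source grounded, V_GS = V_G = 3.06 V.
Assume saturation: I_D = (k_n/2)(V_GS − V_t)² = (3.6/2)×(3.06 − 1.1)² = 1.8×1.96² = 6.92 mA.
V_DS = V_DD − I_D·R_D = 15 − 6.92×1.2 = 6.69 V.
Saturation requires V_DS ≥ V_GS − V_t = 1.96 V; 6.69 ≥ 1.96 ✓.

I_D ≈ 6.9 mA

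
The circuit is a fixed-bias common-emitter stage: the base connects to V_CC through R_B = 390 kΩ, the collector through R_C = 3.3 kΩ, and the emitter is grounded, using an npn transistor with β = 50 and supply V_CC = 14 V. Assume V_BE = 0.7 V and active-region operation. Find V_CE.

Base loop: V_CC = I_B·R_B + V_BE, so I_B = (14 − 0.7)/390 kΩ = 0.0341 mA.
In the active region I_C = β·I_B = 50 × 0.0341 = 1.71 mA.
Collector loop: V_CE = V_CC − I_C·R_C = 14 − 1.71×3.3 = 8.37 V.
Since V_CE = 8.37 V > V_CE(sat) ≈ 0.2 V, the transistor is in the active region as assumed.

V_CE ≈ 8.4 V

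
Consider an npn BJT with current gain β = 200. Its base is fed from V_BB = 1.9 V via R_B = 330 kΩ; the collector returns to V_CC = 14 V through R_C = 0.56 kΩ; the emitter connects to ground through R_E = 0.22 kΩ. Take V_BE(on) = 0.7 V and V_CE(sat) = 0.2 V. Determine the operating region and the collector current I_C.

Assume active. Base-emitter loop: I_B = (V_BB − V_BE)/(R_B + (β+1)R_E) = (1.9 − 0.7)/(330 + 201×0.22) = 0.00321 mA.
I_C = β·I_B = 200×0.00321 = 0.641 mA.
V_CE = V_CC − I_C·R_C − I_E·R_E = 14 − 0.641×0.56 − 0.645×0.22 = 13.5 V > V_CE(sat), so the active-region assumption holds.

active; I_C ≈ 0.64 mA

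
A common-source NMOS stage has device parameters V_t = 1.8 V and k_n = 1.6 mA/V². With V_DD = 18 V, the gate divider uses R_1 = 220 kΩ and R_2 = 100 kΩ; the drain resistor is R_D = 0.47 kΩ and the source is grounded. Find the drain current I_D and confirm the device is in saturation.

V_G = V_DD·R_2/(R_1+R_2) = 18×100/320 = 5.62 V. With the source grounded, V_GS = V_G = 5.62 V.
Assume saturation: I_D = (k_n/2)(V_GS − V_t)² = (1.6/2)×(5.62 − 1.8)² = 0.8×3.83² = 11.7 mA.
V_DS = V_DD − I_D·R_D = 18 − 11.7×0.47 = 12.5 V.
Saturation requires V_DS ≥ V_GS − V_t = 3.83 V; 12.5 ≥ 3.83 ✓.

I_D ≈ 12 mA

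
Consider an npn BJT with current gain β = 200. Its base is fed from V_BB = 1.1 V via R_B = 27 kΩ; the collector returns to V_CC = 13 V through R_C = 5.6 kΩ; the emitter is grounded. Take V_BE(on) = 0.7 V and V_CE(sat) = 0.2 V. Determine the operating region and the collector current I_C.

Assume active: I_B = (1.1 − 0.7)/27 = 0.0148 mA, giving I_C = β·I_B = 2.96 mA.
But then V_CE = 13 − 2.96×5.6 = -3.59 V < V_CE(sat) = 0.2 V — impossible in the active region.
So the transistor is saturated. With V_CE = 0.2 V, I_C = (V_CC − 0.2)/R_C = 12.8/5.6 = 2.29 mA.
Check: β·I_B = 2.96 mA > I_C = 2.29 mA, confirming saturation.

saturation; I_C ≈ 2.3 mA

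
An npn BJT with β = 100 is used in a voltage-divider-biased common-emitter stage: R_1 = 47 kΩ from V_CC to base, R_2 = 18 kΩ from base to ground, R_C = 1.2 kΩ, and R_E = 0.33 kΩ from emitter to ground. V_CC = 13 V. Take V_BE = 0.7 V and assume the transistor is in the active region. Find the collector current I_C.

Thevenize the base divider: V_Th = V_CC·R_2/(R_1+R_2) = 13×18/65 = 3.6 V, R_Th = R_1‖R_2 = 13 kΩ.
Base-emitter loop: V_Th = I_B·R_Th + V_BE + (β+1)I_B·R_E, so I_B = (3.6 − 0.7) / (13 + 101×0.33) = 0.0626 mA.
I_C = β·I_B = 100×0.0626 = 6.26 mA, and I_E = (β+1)I_B = 6.32 mA.
V_CE = V_CC − I_C·R_C − I_E·R_E = 13 − 6.26×1.2 − 6.32×0.33 = 3.41 V.
V_CE = 3.41 V > 0.2 V confirms active-region operation.

I_C ≈ 6.3 mA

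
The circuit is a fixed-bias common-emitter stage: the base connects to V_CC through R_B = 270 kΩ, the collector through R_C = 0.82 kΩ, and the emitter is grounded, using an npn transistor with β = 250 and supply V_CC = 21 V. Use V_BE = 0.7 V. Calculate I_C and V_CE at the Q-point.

I_C ≈ 19 mA, V_CE ≈ 5.6 V

Base loop: V_CC = I_B·R_B + V_BE, so I_B = (21 − 0.7)/270 kΩ = 0.0752 mA.
In the active region I_C = β·I_B = 250 × 0.0752 = 18.8 mA.
Collector loop: V_CE = V_CC − I_C·R_C = 21 − 18.8×0.82 = 5.59 V.
Since V_CE = 5.59 V > V_CE(sat) ≈ 0.2 V, the transistor is in the active region as assumed.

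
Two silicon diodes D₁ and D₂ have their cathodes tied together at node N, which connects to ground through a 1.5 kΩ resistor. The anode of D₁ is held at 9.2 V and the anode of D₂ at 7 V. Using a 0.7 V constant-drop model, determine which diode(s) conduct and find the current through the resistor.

Assume both conduct. Then node N would need to be at both 9.2−0.7 = 8.5 V and 7−0.7 = 6.3 V, which is impossible.
Assume only D₁ conducts: V_N = 9.2 − 0.7 = 8.5 V, so I_R = 8.5/1.5 = 5.67 mA.
Check D₂: its anode-to-cathode voltage is 7 − 8.5 = -1.5 V < 0.7 V, so it is off. The assumption is consistent.

Only D₁ conducts; I_R ≈ 5.7 mA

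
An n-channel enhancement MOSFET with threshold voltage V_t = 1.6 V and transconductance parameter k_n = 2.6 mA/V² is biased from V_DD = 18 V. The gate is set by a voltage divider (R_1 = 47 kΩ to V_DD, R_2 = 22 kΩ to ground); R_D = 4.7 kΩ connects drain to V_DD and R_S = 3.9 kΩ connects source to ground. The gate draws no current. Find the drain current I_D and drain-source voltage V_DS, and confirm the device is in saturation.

V_G = V_DD·R_2/(R_1+R_2) = 18×22/69 = 5.74 V.
Assume saturation: I_D = (k_n/2)(V_GS − V_t)² with V_GS = V_G − I_D·R_S = 5.74 − 3.9·I_D.
Substituting gives 19.8·I_D² − 43·I_D + 22.3 = 0, with roots I_D = 0.854 or 1.32 mA.
The root I_D = 1.32 mA gives V_GS = 0.592 V ≤ V_t, so take I_D = 0.854 mA.
Then V_GS = 2.41 V and V_DS = V_DD − I_D(R_D+R_S) = 18 − 0.854×8.6 = 10.7 V.
Saturation requires V_DS ≥ V_GS − V_t = 0.81 V; 10.7 ≥ 0.81 ✓.

I_D ≈ 0.85 mA, V_DS ≈ 11 V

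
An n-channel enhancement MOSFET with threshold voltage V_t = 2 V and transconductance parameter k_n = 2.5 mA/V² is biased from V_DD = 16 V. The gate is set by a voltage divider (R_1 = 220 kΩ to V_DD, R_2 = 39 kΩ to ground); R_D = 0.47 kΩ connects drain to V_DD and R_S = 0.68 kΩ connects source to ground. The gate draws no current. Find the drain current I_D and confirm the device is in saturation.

V_G = V_DD·R_2/(R_1+R_2) = 16×39/259 = 2.41 V.
Assume saturation: I_D = (k_n/2)(V_GS − V_t)² with V_GS = V_G − I_D·R_S = 2.41 − 0.68·I_D.
Substituting gives 0.578·I_D² − 1.7·I_D + 0.209 = 0, with roots I_D = 0.129 or 2.8 mA.
The root I_D = 2.8 mA gives V_GS = 0.502 V ≤ V_t, so take I_D = 0.129 mA.
Then V_GS = 2.32 V and V_DS = V_DD − I_D(R_D+R_S) = 16 − 0.129×1.15 = 15.9 V.
Saturation requires V_DS ≥ V_GS − V_t = 0.321 V; 15.9 ≥ 0.321 ✓.

I_D ≈ 0.13 mA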